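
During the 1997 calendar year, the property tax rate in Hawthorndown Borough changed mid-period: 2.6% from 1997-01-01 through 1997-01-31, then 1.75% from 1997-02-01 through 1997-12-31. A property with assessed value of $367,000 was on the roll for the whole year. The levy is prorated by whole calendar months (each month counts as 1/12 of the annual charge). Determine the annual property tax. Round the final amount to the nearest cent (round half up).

1997-01-01 to 1997-01-31: 1 month at 2.6% → $367,000 × 2.6% × 1/12 = $795.1667
1997-02-01 to 1997-12-31: 11 months at 1.75% → $367,000 × 1.75% × 11/12 = $5,887.2917
Total = $6,682.4583

$6,682.46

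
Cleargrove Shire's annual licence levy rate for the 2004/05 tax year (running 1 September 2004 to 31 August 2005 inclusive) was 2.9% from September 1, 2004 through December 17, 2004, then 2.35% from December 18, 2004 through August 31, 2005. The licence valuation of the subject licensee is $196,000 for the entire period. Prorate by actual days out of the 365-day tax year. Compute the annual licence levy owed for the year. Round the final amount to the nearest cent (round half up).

September 1 – December 17, 2004: 108 days at 2.9% → $196,000 × 2.9% × 108/365 = $1,681.8411
December 18, 2004 – August 31, 2005: 257 days at 2.35% → $196,000 × 2.35% × 257/365 = $3,243.1288
Total = $4,924.9699

$4,924.97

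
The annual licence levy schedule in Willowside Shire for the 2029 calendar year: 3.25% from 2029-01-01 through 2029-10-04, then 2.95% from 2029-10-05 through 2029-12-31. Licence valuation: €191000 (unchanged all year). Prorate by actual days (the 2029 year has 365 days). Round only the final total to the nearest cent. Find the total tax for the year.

€6069.35

2029-01-01 to 2029-10-04: 277 days at 3.25% → €191000 × 3.25% × 277/365 = €4710.8973
2029-10-05 to 2029-12-31: 88 days at 2.95% → €191000 × 2.95% × 88/365 = €1358.4548
Total = €6069.3521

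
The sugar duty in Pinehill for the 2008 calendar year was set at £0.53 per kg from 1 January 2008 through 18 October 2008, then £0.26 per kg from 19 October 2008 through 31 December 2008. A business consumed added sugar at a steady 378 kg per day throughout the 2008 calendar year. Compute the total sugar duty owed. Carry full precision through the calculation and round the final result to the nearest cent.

£65,772.00

1 January – 18 October 2008: 292 days × 378 kg/day = 110,376 kg at £0.53/kg → £58,499.28
19 October – 31 December 2008: 74 days × 378 kg/day = 27,972 kg at £0.26/kg → £7,272.72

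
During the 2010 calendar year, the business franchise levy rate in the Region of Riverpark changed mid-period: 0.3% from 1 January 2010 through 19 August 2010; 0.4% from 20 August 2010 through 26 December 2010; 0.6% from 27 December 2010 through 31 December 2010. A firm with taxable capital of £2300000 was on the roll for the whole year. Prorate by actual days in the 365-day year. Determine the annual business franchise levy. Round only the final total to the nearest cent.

1 January – 19 August 2010: 231 days at 0.3% → £2300000 × 0.3% × 231/365 = £4366.8493
20 August – 26 December 2010: 129 days at 0.4% → £2300000 × 0.4% × 129/365 = £3251.5068
27 December – 31 December 2010: 5 days at 0.6% → £2300000 × 0.6% × 5/365 = £189.0411
Total = £7807.3973

£7807.40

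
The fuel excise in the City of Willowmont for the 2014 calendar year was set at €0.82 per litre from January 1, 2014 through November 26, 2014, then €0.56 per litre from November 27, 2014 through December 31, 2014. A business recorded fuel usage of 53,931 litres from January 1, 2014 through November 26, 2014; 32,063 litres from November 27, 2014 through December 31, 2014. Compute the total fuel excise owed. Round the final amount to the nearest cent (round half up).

January 1 – November 26, 2014: 53,931 litres at €0.82/litre → €44,223.42
November 27 – December 31, 2014: 32,063 litres at €0.56/litre → €17,955.28

€62,178.70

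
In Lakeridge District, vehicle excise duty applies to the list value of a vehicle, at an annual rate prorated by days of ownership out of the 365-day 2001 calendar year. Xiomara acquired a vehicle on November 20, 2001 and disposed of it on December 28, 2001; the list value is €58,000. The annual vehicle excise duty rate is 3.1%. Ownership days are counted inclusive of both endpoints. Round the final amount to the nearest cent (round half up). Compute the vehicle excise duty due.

Days held (November 20 – December 28, 2001): 39 out of 365
Tax = €58,000 × 3.1% × 39/365 = €192.1151

€192.12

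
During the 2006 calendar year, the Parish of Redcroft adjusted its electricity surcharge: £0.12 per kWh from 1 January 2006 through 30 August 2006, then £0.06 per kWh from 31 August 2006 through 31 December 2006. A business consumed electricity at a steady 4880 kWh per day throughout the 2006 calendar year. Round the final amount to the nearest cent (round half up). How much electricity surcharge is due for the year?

1 January – 30 August 2006: 242 days × 4880 kWh/day = 1,180,960 kWh at £0.12/kWh → £141,715.20
31 August – 31 December 2006: 123 days × 4880 kWh/day = 600,240 kWh at £0.06/kWh → £36,014.40

£177,729.60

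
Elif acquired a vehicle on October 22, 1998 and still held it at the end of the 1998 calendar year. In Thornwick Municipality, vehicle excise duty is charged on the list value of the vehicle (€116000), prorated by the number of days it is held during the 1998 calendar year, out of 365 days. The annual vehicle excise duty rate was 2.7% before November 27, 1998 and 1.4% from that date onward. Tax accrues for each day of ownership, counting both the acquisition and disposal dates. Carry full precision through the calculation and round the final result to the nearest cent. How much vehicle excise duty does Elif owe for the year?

€464.64

October 22 – November 26, 1998: 36 days at 2.7% → €116000 × 2.7% × 36/365 = €308.9096
November 27 – December 31, 1998: 35 days at 1.4% → €116000 × 1.4% × 35/365 = €155.7260
Total = €464.6356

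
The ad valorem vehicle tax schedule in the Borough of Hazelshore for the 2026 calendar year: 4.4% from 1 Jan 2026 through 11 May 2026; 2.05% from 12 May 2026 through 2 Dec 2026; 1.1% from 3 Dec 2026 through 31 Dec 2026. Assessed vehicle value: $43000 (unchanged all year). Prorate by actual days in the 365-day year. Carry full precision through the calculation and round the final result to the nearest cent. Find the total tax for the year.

1 Jan – 11 May 2026: 131 days at 4.4% → $43000 × 4.4% × 131/365 = $679.0466
12 May – 2 Dec 2026: 205 days at 2.05% → $43000 × 2.05% × 205/365 = $495.0890
3 Dec – 31 Dec 2026: 29 days at 1.1% → $43000 × 1.1% × 29/365 = $37.5808
Total = $1211.7164

$1211.72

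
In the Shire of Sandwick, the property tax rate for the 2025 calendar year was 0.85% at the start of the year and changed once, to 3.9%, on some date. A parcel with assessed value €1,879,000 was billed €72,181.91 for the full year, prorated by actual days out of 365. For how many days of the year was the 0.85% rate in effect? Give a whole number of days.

7 days

Let d = days at the first rate; then 365 − d days at the second rate.
€1,879,000 × [0.85%·d + 3.9%·(365−d)] / 365 = €72,181.91
Solving gives d = 7, so the new rate took effect on 8 January 2025.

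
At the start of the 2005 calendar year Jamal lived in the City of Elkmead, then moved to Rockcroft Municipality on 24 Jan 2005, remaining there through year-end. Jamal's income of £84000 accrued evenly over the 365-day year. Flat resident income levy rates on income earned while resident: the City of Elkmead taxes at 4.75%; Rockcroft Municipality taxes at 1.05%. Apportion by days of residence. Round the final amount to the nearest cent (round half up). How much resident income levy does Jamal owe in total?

£1077.85

The City of Elkmead, 1 Jan – 23 Jan 2005: 23 days → £84000 × 4.75% × 23/365 = £251.4247
Rockcroft Municipality, 24 Jan – 31 Dec 2005: 342 days → £84000 × 1.05% × 342/365 = £826.4219
Total = £1077.8466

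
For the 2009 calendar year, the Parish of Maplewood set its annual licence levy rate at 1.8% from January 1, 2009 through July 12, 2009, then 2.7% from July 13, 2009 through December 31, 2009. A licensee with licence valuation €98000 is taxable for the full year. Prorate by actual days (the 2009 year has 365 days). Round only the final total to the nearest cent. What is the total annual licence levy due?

January 1 – July 12, 2009: 193 days at 1.8% → €98000 × 1.8% × 193/365 = €932.7452
July 13 – December 31, 2009: 172 days at 2.7% → €98000 × 2.7% × 172/365 = €1246.8822
Total = €2179.6274

€2179.63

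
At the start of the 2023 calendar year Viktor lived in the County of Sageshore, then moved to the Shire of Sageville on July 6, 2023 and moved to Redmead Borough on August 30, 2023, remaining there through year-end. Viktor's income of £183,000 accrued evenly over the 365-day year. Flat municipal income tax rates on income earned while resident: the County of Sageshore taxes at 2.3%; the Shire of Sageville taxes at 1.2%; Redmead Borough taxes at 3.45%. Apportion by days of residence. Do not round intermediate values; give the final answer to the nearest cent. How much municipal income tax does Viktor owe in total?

£4,620.62

The County of Sageshore, January 1 – July 5, 2023: 186 days → £183,000 × 2.3% × 186/365 = £2,144.8603
The Shire of Sageville, July 6 – August 29, 2023: 55 days → £183,000 × 1.2% × 55/365 = £330.9041
Redmead Borough, August 30 – December 31, 2023: 124 days → £183,000 × 3.45% × 124/365 = £2,144.8603
Total = £4,620.6247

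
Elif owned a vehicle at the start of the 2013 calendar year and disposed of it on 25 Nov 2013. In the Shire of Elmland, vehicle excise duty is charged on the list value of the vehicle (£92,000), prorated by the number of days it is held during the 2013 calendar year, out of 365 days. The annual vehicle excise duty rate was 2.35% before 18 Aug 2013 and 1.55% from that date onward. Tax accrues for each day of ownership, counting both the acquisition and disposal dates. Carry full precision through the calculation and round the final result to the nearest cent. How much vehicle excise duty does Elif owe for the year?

1 Jan – 17 Aug 2013: 229 days at 2.35% → £92,000 × 2.35% × 229/365 = £1,356.4329
18 Aug – 25 Nov 2013: 100 days at 1.55% → £92,000 × 1.55% × 100/365 = £390.6849
Total = £1,747.1178

£1,747.12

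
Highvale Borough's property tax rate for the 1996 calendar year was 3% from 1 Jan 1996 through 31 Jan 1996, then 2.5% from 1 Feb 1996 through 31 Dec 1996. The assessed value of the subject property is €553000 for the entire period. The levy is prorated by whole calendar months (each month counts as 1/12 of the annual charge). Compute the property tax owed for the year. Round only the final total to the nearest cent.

€14055.42

1 Jan – 31 Jan 1996: 1 month at 3% → €553000 × 3% × 1/12 = €1382.5000
1 Feb – 31 Dec 1996: 11 months at 2.5% → €553000 × 2.5% × 11/12 = €12672.9167
Total = €14055.4167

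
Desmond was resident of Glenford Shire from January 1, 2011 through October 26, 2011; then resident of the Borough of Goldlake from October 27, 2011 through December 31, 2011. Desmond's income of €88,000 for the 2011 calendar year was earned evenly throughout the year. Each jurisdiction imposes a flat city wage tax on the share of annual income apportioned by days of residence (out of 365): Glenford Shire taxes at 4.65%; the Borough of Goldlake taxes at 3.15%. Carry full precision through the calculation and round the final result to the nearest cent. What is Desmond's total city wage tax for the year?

Glenford Shire, January 1 – October 26, 2011: 299 days → €88,000 × 4.65% × 299/365 = €3,352.0767
The Borough of Goldlake, October 27 – December 31, 2011: 66 days → €88,000 × 3.15% × 66/365 = €501.2384
Total = €3,853.3151

€3,853.32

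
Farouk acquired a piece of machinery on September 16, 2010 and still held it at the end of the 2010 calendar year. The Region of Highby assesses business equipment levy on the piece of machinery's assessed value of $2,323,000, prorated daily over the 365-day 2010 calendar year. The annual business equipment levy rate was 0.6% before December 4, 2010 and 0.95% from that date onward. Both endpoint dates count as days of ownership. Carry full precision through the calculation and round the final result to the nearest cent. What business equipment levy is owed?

$4,709.64

September 16 – December 3, 2010: 79 days at 0.6% → $2,323,000 × 0.6% × 79/365 = $3,016.7178
December 4 – December 31, 2010: 28 days at 0.95% → $2,323,000 × 0.95% × 28/365 = $1,692.9260
Total = $4,709.6438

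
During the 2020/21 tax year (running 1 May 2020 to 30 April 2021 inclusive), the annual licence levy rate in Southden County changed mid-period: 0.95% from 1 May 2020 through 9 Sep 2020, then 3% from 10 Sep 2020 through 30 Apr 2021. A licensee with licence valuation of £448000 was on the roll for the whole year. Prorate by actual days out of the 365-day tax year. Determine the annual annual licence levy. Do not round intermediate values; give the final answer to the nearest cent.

£10118.66

1 May – 9 Sep 2020: 132 days at 0.95% → £448000 × 0.95% × 132/365 = £1539.1562
10 Sep 2020 – 30 Apr 2021: 233 days at 3% → £448000 × 3% × 233/365 = £8579.5068
Total = £10118.6630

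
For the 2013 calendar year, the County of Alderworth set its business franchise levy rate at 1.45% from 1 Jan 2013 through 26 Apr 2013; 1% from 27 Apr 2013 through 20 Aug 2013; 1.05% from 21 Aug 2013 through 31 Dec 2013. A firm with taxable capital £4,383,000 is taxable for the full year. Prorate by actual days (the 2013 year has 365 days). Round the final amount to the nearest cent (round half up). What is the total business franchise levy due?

1 Jan – 26 Apr 2013: 116 days at 1.45% → £4,383,000 × 1.45% × 116/365 = £20,197.8247
27 Apr – 20 Aug 2013: 116 days at 1% → £4,383,000 × 1% × 116/365 = £13,929.5342
21 Aug – 31 Dec 2013: 133 days at 1.05% → £4,383,000 × 1.05% × 133/365 = £16,769.4781
Total = £50,896.8370

£50,896.84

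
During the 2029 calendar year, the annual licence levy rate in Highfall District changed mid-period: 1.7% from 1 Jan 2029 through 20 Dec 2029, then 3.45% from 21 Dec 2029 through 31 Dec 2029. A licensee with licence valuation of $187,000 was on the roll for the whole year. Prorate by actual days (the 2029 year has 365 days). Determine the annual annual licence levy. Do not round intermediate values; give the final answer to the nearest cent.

$3,277.62

1 Jan – 20 Dec 2029: 354 days at 1.7% → $187,000 × 1.7% × 354/365 = $3,083.1945
21 Dec – 31 Dec 2029: 11 days at 3.45% → $187,000 × 3.45% × 11/365 = $194.4288
Total = $3,277.6233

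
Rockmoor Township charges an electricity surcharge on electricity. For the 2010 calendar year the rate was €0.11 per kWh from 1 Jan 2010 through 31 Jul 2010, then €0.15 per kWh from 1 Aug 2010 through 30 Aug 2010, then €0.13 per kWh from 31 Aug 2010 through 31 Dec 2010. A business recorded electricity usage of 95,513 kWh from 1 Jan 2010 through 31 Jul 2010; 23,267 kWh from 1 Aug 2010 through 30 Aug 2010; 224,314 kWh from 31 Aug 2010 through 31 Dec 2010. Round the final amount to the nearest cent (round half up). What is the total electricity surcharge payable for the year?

€43157.30

1 Jan – 31 Jul 2010: 95,513 kWh at €0.11/kWh → €10506.43
1 Aug – 30 Aug 2010: 23,267 kWh at €0.15/kWh → €3490.05
31 Aug – 31 Dec 2010: 224,314 kWh at €0.13/kWh → €29160.82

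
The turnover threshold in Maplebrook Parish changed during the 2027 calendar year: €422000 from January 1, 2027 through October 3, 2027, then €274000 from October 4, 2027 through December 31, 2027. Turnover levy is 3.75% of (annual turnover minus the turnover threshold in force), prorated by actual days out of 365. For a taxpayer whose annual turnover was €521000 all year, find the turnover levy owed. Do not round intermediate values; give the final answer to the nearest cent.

€5065.79

January 1 – October 3, 2027: 276 days, exemption €422000 → (€521000 − €422000) × 3.75% × 276/365 = €2807.2603
October 4 – December 31, 2027: 89 days, exemption €274000 → (€521000 − €274000) × 3.75% × 89/365 = €2258.5274
Total = €5065.7877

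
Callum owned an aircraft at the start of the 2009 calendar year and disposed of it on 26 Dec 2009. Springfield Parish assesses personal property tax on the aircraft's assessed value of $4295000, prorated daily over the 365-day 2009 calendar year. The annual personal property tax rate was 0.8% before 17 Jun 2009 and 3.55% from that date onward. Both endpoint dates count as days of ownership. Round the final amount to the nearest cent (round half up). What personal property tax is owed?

$96343.32

1 Jan – 16 Jun 2009: 167 days at 0.8% → $4295000 × 0.8% × 167/365 = $15720.8767
17 Jun – 26 Dec 2009: 193 days at 3.55% → $4295000 × 3.55% × 193/365 = $80622.4452
Total = $96343.3219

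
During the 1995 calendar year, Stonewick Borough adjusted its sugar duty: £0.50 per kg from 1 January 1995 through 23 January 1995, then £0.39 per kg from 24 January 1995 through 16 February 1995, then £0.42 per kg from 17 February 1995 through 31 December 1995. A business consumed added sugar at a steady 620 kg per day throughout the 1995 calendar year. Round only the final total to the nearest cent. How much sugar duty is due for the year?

1 January – 23 January 1995: 23 days × 620 kg/day = 14,260 kg at £0.50/kg → £7,130.00
24 January – 16 February 1995: 24 days × 620 kg/day = 14,880 kg at £0.39/kg → £5,803.20
17 February – 31 December 1995: 318 days × 620 kg/day = 197,160 kg at £0.42/kg → £82,807.20

£95,740.40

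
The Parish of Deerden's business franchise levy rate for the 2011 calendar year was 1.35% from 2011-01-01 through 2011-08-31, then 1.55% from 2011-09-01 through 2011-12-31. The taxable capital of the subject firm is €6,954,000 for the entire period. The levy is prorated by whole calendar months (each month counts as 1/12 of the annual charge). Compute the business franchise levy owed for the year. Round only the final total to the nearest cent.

€98,515.00

2011-01-01 to 2011-08-31: 8 months at 1.35% → €6,954,000 × 1.35% × 8/12 = €62,586.0000
2011-09-01 to 2011-12-31: 4 months at 1.55% → €6,954,000 × 1.55% × 4/12 = €35,929.0000
Total = €98,515.0000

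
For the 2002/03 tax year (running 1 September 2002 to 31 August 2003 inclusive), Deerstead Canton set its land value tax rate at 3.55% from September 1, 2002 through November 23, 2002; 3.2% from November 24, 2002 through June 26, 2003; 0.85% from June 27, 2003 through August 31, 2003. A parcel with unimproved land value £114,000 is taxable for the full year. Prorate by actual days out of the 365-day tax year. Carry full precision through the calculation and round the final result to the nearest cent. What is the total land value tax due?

£3,255.40

September 1 – November 23, 2002: 84 days at 3.55% → £114,000 × 3.55% × 84/365 = £931.3644
November 24, 2002 – June 26, 2003: 215 days at 3.2% → £114,000 × 3.2% × 215/365 = £2,148.8219
June 27 – August 31, 2003: 66 days at 0.85% → £114,000 × 0.85% × 66/365 = £175.2164
Total = £3,255.4027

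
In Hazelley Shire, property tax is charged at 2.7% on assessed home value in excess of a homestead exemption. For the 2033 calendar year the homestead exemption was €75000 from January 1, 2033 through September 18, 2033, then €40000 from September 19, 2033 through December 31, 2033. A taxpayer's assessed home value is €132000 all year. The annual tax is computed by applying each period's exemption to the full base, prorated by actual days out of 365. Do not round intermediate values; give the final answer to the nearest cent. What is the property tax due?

January 1 – September 18, 2033: 261 days, exemption €75000 → (€132000 − €75000) × 2.7% × 261/365 = €1100.4904
September 19 – December 31, 2033: 104 days, exemption €40000 → (€132000 − €40000) × 2.7% × 104/365 = €707.7699
Total = €1808.2603

€1808.26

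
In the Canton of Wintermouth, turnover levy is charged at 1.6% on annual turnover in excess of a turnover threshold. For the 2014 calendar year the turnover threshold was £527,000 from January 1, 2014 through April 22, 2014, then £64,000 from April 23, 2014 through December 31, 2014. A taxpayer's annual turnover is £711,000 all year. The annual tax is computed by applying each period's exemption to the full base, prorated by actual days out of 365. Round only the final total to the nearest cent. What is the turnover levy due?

January 1 – April 22, 2014: 112 days, exemption £527,000 → (£711,000 − £527,000) × 1.6% × 112/365 = £903.3644
April 23 – December 31, 2014: 253 days, exemption £64,000 → (£711,000 − £64,000) × 1.6% × 253/365 = £7,175.4959
Total = £8,078.8603

£8,078.86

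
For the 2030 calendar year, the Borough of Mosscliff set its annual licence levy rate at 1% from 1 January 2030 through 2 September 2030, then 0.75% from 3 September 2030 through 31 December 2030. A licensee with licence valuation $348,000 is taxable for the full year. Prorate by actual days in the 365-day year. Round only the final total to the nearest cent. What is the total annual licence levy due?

$3,193.97

1 January – 2 September 2030: 245 days at 1% → $348,000 × 1% × 245/365 = $2,335.8904
3 September – 31 December 2030: 120 days at 0.75% → $348,000 × 0.75% × 120/365 = $858.0822
Total = $3,193.9726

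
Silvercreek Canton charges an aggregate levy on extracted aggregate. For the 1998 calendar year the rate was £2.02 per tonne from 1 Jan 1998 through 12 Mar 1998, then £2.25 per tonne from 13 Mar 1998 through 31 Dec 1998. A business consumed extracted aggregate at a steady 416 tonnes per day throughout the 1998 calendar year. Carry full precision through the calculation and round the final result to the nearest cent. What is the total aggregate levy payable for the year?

1 Jan – 12 Mar 1998: 71 days × 416 tonnes/day = 29,536 tonnes at £2.02/tonne → £59,662.72
13 Mar – 31 Dec 1998: 294 days × 416 tonnes/day = 122,304 tonnes at £2.25/tonne → £275,184.00

£334,846.72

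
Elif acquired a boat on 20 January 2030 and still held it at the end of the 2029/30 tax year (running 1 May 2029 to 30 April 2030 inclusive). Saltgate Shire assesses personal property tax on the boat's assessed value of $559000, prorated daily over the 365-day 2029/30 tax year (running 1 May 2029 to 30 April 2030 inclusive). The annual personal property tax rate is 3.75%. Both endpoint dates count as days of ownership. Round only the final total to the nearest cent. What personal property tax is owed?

Days held (20 January – 30 April 2030): 101 out of 365
Tax = $559000 × 3.75% × 101/365 = $5800.5822

$5800.58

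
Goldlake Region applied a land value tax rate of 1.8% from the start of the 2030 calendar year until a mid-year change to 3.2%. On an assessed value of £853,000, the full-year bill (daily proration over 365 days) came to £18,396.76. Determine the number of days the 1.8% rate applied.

272 days

Let d = days at the first rate; then 365 − d days at the second rate.
£853,000 × [1.8%·d + 3.2%·(365−d)] / 365 = £18,396.76
Solving gives d = 272, so the new rate took effect on September 30, 2030.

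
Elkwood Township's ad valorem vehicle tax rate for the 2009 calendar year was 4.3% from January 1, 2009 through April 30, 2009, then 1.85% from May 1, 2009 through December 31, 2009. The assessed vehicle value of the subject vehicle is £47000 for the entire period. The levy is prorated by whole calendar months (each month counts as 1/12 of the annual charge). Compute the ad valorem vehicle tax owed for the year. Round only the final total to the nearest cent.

£1253.33

January 1 – April 30, 2009: 4 months at 4.3% → £47000 × 4.3% × 4/12 = £673.6667
May 1 – December 31, 2009: 8 months at 1.85% → £47000 × 1.85% × 8/12 = £579.6667
Total = £1253.3333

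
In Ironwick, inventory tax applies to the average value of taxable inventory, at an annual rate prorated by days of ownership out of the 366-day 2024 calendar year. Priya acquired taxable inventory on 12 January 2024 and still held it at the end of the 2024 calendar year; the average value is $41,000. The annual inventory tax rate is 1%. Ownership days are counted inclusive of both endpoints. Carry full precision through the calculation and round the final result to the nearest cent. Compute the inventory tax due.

$397.68

Days held (12 January – 31 December 2024): 355 out of 366
Tax = $41,000 × 1% × 355/366 = $397.6776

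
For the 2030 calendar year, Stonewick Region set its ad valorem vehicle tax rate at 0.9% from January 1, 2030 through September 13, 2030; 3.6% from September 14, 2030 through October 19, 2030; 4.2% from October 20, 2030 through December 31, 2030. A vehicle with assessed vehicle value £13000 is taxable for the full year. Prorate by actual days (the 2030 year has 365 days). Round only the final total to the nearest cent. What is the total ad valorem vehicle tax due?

£237.42

January 1 – September 13, 2030: 256 days at 0.9% → £13000 × 0.9% × 256/365 = £82.0603
September 14 – October 19, 2030: 36 days at 3.6% → £13000 × 3.6% × 36/365 = £46.1589
October 20 – December 31, 2030: 73 days at 4.2% → £13000 × 4.2% × 73/365 = £109.2000
Total = £237.4192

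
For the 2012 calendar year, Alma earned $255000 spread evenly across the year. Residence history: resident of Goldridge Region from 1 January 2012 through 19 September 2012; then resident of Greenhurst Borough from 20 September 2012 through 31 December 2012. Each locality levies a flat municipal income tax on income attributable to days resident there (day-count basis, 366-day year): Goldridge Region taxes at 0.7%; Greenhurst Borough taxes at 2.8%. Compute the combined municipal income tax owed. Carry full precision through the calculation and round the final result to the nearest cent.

Goldridge Region, 1 January – 19 September 2012: 263 days → $255000 × 0.7% × 263/366 = $1282.6639
Greenhurst Borough, 20 September – 31 December 2012: 103 days → $255000 × 2.8% × 103/366 = $2009.3443
Total = $3292.0082

$3292.01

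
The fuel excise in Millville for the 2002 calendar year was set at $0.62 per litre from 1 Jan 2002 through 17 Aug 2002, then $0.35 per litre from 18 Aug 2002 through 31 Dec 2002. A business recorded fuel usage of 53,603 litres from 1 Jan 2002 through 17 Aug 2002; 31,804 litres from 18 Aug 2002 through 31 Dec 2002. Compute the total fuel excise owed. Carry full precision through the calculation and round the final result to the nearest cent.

1 Jan – 17 Aug 2002: 53,603 litres at $0.62/litre → $33,233.86
18 Aug – 31 Dec 2002: 31,804 litres at $0.35/litre → $11,131.40

$44,365.26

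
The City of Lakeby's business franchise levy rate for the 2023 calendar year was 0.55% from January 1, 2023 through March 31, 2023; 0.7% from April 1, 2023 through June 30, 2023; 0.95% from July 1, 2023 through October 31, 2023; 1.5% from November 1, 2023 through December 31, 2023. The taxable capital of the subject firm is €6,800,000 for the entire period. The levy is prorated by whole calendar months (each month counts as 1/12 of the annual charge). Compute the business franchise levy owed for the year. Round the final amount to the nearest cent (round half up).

January 1 – March 31, 2023: 3 months at 0.55% → €6,800,000 × 0.55% × 3/12 = €9,350.0000
April 1 – June 30, 2023: 3 months at 0.7% → €6,800,000 × 0.7% × 3/12 = €11,900.0000
July 1 – October 31, 2023: 4 months at 0.95% → €6,800,000 × 0.95% × 4/12 = €21,533.3333
November 1 – December 31, 2023: 2 months at 1.5% → €6,800,000 × 1.5% × 2/12 = €17,000.0000
Total = €59,783.3333

€59,783.33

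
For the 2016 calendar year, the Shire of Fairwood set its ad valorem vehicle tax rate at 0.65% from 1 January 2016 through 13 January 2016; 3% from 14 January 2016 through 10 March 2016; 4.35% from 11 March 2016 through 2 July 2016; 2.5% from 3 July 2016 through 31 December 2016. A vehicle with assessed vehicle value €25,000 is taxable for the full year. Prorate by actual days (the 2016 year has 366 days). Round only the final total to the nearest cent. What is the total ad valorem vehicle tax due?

€772.10

1 January – 13 January 2016: 13 days at 0.65% → €25,000 × 0.65% × 13/366 = €5.7719
14 January – 10 March 2016: 57 days at 3% → €25,000 × 3% × 57/366 = €116.8033
11 March – 2 July 2016: 114 days at 4.35% → €25,000 × 4.35% × 114/366 = €338.7295
3 July – 31 December 2016: 182 days at 2.5% → €25,000 × 2.5% × 182/366 = €310.7923
Total = €772.0970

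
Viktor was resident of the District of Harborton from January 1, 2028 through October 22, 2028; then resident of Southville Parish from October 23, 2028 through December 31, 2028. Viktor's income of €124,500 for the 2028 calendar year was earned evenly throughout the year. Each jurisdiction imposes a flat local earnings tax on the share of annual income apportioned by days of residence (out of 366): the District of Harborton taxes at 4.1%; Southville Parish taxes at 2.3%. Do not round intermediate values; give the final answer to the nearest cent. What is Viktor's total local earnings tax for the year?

€4,675.89

The District of Harborton, January 1 – October 22, 2028: 296 days → €124,500 × 4.1% × 296/366 = €4,128.2295
Southville Parish, October 23 – December 31, 2028: 70 days → €124,500 × 2.3% × 70/366 = €547.6639
Total = €4,675.8934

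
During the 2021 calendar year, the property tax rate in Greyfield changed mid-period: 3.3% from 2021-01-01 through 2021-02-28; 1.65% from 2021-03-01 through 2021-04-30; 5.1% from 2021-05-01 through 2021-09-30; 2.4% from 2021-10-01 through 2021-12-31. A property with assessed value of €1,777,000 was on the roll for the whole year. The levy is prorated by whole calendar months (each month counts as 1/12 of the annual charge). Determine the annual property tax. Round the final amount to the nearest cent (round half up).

2021-01-01 to 2021-02-28: 2 months at 3.3% → €1,777,000 × 3.3% × 2/12 = €9,773.5000
2021-03-01 to 2021-04-30: 2 months at 1.65% → €1,777,000 × 1.65% × 2/12 = €4,886.7500
2021-05-01 to 2021-09-30: 5 months at 5.1% → €1,777,000 × 5.1% × 5/12 = €37,761.2500
2021-10-01 to 2021-12-31: 3 months at 2.4% → €1,777,000 × 2.4% × 3/12 = €10,662.0000
Total = €63,083.5000

€63,083.50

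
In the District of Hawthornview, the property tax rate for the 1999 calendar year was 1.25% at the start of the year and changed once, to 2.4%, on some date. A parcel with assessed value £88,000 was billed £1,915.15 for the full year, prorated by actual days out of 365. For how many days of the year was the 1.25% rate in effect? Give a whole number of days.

71 days

Let d = days at the first rate; then 365 − d days at the second rate.
£88,000 × [1.25%·d + 2.4%·(365−d)] / 365 = £1,915.15
Solving gives d = 71, so the new rate took effect on March 13, 1999.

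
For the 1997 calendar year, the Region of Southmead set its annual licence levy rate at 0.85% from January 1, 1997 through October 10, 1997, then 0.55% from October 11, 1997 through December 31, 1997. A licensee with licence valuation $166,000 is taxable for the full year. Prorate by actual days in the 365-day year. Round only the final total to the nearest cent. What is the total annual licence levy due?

January 1 – October 10, 1997: 283 days at 0.85% → $166,000 × 0.85% × 283/365 = $1,094.0082
October 11 – December 31, 1997: 82 days at 0.55% → $166,000 × 0.55% × 82/365 = $205.1123
Total = $1,299.1205

$1,299.12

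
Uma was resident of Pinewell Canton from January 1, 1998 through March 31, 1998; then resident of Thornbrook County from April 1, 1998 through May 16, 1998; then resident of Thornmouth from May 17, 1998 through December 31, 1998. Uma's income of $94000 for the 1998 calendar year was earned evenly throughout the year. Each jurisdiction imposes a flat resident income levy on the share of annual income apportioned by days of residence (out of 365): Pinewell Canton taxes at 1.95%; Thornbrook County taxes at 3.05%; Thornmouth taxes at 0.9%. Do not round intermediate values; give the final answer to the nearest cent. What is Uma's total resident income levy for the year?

Pinewell Canton, January 1 – March 31, 1998: 90 days → $94000 × 1.95% × 90/365 = $451.9726
Thornbrook County, April 1 – May 16, 1998: 46 days → $94000 × 3.05% × 46/365 = $361.3205
Thornmouth, May 17 – December 31, 1998: 229 days → $94000 × 0.9% × 229/365 = $530.7781
Total = $1344.0712

$1344.07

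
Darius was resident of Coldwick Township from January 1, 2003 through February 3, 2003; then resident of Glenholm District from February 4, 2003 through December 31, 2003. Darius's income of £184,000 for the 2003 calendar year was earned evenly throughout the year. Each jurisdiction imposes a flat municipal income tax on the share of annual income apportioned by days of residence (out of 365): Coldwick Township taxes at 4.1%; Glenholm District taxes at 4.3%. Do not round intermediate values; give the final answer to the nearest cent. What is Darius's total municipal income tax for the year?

Coldwick Township, January 1 – February 3, 2003: 34 days → £184,000 × 4.1% × 34/365 = £702.7288
Glenholm District, February 4 – December 31, 2003: 331 days → £184,000 × 4.3% × 331/365 = £7,174.9918
Total = £7,877.7205

£7,877.72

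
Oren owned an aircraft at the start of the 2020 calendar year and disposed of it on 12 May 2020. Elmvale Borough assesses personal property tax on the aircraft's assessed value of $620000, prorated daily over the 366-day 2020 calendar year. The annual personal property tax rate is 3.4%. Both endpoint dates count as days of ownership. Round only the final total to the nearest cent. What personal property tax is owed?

$7660.22

Days held (1 Jan – 12 May 2020): 133 out of 366
Tax = $620000 × 3.4% × 133/366 = $7660.2186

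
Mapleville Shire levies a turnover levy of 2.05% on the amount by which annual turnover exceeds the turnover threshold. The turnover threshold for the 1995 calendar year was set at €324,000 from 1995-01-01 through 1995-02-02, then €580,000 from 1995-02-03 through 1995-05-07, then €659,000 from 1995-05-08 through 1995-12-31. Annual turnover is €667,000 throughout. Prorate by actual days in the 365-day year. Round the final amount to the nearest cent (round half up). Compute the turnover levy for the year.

1995-01-01 to 1995-02-02: 33 days, exemption €324,000 → (€667,000 − €324,000) × 2.05% × 33/365 = €635.7247
1995-02-03 to 1995-05-07: 94 days, exemption €580,000 → (€667,000 − €580,000) × 2.05% × 94/365 = €459.3123
1995-05-08 to 1995-12-31: 238 days, exemption €659,000 → (€667,000 − €659,000) × 2.05% × 238/365 = €106.9370
Total = €1,201.9740

€1,201.97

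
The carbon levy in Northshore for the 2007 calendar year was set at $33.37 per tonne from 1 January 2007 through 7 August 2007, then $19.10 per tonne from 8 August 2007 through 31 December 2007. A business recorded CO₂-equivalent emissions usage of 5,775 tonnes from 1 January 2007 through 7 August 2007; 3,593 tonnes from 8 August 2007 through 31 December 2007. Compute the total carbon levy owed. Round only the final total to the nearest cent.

$261338.05

1 January – 7 August 2007: 5,775 tonnes at $33.37/tonne → $192711.75
8 August – 31 December 2007: 3,593 tonnes at $19.10/tonne → $68626.30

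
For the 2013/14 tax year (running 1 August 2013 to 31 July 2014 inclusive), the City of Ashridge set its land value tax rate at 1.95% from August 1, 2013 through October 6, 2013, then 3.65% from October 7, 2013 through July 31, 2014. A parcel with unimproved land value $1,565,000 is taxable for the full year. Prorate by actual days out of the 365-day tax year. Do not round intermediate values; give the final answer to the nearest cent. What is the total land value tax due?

$52,238.84

August 1 – October 6, 2013: 67 days at 1.95% → $1,565,000 × 1.95% × 67/365 = $5,601.8425
October 7, 2013 – July 31, 2014: 298 days at 3.65% → $1,565,000 × 3.65% × 298/365 = $46,637.0000
Total = $52,238.8425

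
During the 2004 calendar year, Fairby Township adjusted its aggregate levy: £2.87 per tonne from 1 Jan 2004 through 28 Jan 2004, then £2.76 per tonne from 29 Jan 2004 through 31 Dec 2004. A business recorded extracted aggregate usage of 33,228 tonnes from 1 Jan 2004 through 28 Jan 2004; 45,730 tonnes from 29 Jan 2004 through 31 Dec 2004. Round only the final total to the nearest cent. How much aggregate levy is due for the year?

£221,579.16

1 Jan – 28 Jan 2004: 33,228 tonnes at £2.87/tonne → £95,364.36
29 Jan – 31 Dec 2004: 45,730 tonnes at £2.76/tonne → £126,214.80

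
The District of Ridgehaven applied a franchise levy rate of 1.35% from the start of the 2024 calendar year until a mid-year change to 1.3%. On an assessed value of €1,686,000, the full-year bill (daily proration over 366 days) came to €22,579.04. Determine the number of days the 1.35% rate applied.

287 days

Let d = days at the first rate; then 366 − d days at the second rate.
€1,686,000 × [1.35%·d + 1.3%·(366−d)] / 366 = €22,579.04
Solving gives d = 287, so the new rate took effect on October 14, 2024.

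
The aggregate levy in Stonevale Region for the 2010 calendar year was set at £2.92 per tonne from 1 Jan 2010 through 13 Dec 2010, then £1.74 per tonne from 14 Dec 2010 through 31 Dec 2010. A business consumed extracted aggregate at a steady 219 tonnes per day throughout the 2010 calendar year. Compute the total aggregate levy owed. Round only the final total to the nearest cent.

£228,758.64

1 Jan – 13 Dec 2010: 347 days × 219 tonnes/day = 75,993 tonnes at £2.92/tonne → £221,899.56
14 Dec – 31 Dec 2010: 18 days × 219 tonnes/day = 3,942 tonnes at £1.74/tonne → £6,859.08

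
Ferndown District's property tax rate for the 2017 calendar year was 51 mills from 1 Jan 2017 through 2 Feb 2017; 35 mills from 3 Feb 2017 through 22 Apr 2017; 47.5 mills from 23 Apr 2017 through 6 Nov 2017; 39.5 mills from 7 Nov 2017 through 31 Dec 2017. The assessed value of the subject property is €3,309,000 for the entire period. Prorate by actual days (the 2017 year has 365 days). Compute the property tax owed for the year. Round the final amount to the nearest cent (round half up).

1 Jan – 2 Feb 2017: 33 days at 51 mills → €3,309,000 × 5.1% × 33/365 = €15,257.6630
3 Feb – 22 Apr 2017: 79 days at 35 mills → €3,309,000 × 3.5% × 79/365 = €25,066.8082
23 Apr – 6 Nov 2017: 198 days at 47.5 mills → €3,309,000 × 4.75% × 198/365 = €85,263.4110
7 Nov – 31 Dec 2017: 55 days at 39.5 mills → €3,309,000 × 3.95% × 55/365 = €19,695.3493
Total = €145,283.2315

€145,283.23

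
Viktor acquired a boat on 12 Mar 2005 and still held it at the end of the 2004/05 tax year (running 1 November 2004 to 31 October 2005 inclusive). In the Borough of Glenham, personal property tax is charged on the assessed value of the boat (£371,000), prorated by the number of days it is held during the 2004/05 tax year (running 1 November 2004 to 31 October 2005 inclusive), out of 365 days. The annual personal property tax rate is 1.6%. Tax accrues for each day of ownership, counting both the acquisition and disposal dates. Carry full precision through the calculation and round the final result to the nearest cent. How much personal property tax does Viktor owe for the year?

£3,805.55

Days held (12 Mar – 31 Oct 2005): 234 out of 365
Tax = £371,000 × 1.6% × 234/365 = £3,805.5452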